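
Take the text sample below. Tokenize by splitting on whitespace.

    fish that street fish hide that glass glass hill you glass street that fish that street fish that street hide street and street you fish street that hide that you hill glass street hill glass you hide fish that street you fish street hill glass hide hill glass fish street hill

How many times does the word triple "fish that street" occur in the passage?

Scanning the 49 overlapping trigram windows for "fish that street":
  position 1–3: fish that street
  position 14–16: fish that street
  position 17–19: fish that street
  position 38–40: fish that street

4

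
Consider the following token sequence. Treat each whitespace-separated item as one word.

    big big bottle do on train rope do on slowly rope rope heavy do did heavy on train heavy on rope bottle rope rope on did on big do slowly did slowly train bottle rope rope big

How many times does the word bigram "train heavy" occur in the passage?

Scanning the 36 overlapping bigram windows for "train heavy":
  position 18–19: train heavy

1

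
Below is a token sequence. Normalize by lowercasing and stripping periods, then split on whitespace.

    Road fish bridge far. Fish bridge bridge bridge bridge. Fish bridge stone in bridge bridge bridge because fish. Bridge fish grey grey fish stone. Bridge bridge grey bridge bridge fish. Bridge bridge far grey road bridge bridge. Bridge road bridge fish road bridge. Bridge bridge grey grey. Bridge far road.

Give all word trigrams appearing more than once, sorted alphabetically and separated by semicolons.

bridge bridge bridge; bridge bridge fish; bridge bridge grey; bridge fish bridge; fish bridge bridge; road bridge bridge

Trigram counts meeting the condition (more than once):
  bridge bridge bridge: 5
  bridge bridge fish: 2
  bridge bridge grey: 2
  bridge fish bridge: 2
  fish bridge bridge: 2
  road bridge bridge: 2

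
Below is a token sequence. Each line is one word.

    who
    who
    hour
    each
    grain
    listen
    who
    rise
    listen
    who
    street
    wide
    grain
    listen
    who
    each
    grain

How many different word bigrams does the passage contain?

12

17 tokens → 16 bigram windows in total.
Repeated bigrams (each contributes count−1 duplicates):
  listen who: 3
  each grain: 2
  grain listen: 2
4 duplicate windows → 16 − 4 = 12 distinct.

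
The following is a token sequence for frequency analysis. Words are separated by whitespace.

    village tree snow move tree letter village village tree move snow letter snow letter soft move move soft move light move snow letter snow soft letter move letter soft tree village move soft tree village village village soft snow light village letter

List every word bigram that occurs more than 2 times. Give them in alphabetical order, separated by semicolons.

snow letter; village village

Bigram counts meeting the condition (more than 2 times):
  snow letter: 3
  village village: 3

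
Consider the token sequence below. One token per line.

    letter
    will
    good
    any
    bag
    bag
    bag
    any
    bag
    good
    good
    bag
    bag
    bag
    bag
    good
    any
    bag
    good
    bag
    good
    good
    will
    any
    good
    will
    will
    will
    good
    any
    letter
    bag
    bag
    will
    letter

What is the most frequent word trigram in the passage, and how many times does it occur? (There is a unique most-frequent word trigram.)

Trigram frequencies (highest first):
  bag bag bag: 3
  will good any: 2
  good any bag: 2
  any bag good: 2
  bag good good: 2
  letter will good: 1
  … (21 more, each ≤ 1)

"bag bag bag", 3 times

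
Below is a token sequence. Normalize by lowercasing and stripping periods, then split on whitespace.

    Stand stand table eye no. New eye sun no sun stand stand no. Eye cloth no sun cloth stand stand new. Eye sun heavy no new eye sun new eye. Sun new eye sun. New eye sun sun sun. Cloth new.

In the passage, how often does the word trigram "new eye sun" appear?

Scanning the 39 overlapping trigram windows for "new eye sun":
  position 6–8: new eye sun
  position 21–23: new eye sun
  position 26–28: new eye sun
  position 29–31: new eye sun
  position 32–34: new eye sun
  position 35–37: new eye sun

6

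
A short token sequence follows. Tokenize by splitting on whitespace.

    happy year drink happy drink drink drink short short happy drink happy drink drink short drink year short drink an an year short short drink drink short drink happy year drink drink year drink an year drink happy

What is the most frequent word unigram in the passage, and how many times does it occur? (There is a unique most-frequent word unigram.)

"drink", 16 times

Unigram frequencies (highest first):
  drink: 16
  short: 7
  happy: 6
  year: 6
  an: 3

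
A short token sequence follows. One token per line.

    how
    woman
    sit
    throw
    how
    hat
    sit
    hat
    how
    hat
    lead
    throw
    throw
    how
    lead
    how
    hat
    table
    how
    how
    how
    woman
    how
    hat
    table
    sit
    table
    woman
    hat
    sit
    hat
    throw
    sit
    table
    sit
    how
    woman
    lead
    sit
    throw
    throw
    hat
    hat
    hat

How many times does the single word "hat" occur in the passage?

Scanning the 44 tokens for "hat":
  position 6: hat
  position 8: hat
  position 10: hat
  position 17: hat
  position 24: hat
  position 29: hat
  position 31: hat
  position 42: hat
  position 43: hat
  position 44: hat

10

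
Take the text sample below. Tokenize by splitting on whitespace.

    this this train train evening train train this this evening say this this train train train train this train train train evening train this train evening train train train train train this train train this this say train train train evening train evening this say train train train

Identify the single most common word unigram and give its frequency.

Unigram frequencies (highest first):
  train: 27
  this: 12
  evening: 6
  say: 3

"train", 27 times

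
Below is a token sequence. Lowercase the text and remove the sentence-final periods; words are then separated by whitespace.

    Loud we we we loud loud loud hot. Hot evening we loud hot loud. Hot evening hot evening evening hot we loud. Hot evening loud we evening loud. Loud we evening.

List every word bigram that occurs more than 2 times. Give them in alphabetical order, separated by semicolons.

hot evening; loud hot; loud loud; loud we; we loud

Bigram counts meeting the condition (more than 2 times):
  hot evening: 4
  loud hot: 4
  loud loud: 3
  loud we: 3
  we loud: 3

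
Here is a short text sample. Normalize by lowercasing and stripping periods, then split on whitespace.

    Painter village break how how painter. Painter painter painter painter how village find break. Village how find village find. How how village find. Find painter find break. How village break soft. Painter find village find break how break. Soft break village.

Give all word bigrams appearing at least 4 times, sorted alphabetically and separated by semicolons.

painter painter; village find

Bigram counts meeting the condition (at least 4 times):
  painter painter: 4
  village find: 4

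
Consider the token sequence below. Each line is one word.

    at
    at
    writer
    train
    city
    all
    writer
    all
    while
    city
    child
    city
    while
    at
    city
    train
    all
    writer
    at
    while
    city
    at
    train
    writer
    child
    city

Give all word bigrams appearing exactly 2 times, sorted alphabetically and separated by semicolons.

Bigram counts meeting the condition (exactly 2 times):
  all writer: 2
  child city: 2
  while city: 2

all writer; child city; while city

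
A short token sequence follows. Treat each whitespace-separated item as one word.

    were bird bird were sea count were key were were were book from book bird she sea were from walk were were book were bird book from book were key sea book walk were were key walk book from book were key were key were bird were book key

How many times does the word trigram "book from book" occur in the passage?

3

Scanning the 47 overlapping trigram windows for "book from book":
  position 12–14: book from book
  position 26–28: book from book
  position 38–40: book from book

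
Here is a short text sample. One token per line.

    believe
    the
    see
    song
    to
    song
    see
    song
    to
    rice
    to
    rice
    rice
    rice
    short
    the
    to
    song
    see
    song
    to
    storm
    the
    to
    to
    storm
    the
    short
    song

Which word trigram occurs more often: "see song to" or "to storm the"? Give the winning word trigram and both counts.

"see song to": 3 occurrences
"to storm the": 2 occurrences

"see song to" (3 vs 2)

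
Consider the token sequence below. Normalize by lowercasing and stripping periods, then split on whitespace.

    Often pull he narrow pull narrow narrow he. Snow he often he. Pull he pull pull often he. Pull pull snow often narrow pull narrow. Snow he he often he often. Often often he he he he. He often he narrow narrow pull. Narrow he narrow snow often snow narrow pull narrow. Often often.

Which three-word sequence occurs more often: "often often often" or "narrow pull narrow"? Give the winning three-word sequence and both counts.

"narrow pull narrow" (4 vs 1)

"often often often": 1 occurrence
"narrow pull narrow": 4 occurrences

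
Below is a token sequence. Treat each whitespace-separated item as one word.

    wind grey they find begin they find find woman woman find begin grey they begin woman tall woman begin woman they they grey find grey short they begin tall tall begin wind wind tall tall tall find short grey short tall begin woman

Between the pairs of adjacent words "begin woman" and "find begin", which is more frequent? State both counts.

"begin woman" (3 vs 2)

"begin woman": 3 occurrences
"find begin": 2 occurrences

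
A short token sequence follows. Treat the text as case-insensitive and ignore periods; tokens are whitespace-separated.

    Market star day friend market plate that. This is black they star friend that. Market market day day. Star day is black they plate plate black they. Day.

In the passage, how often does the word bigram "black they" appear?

Scanning the 27 overlapping bigram windows for "black they":
  position 10–11: black they
  position 22–23: black they
  position 26–27: black they

3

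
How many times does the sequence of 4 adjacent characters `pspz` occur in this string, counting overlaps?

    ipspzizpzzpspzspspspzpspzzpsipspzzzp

Sliding a length-4 window over the 36 characters (33 positions):
  position 2–5: pspz
  position 11–14: pspz
  position 18–21: pspz
  position 22–25: pspz
  position 30–33: pspz

5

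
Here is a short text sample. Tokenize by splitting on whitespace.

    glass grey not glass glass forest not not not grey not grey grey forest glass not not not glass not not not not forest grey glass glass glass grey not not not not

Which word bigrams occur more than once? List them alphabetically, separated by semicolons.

glass glass; glass grey; glass not; grey not; not glass; not grey; not not

Bigram counts meeting the condition (more than once):
  glass glass: 3
  glass grey: 2
  glass not: 2
  grey not: 3
  not glass: 2
  not grey: 2
  not not: 10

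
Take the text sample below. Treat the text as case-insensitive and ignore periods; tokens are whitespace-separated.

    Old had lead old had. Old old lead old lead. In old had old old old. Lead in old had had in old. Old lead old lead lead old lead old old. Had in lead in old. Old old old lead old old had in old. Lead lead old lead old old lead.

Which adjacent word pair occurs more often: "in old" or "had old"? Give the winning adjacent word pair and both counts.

"in old" (5 vs 2)

"in old": 5 occurrences
"had old": 2 occurrences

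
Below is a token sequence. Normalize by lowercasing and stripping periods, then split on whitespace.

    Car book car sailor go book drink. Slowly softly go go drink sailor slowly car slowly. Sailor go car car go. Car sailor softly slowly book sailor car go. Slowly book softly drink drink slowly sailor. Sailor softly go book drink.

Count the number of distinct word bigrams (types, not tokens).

41 tokens → 40 bigram windows in total.
Repeated bigrams (each contributes count−1 duplicates):
  book drink: 2
  car go: 2
  car sailor: 2
  drink slowly: 2
  go book: 2
  go car: 2
  sailor go: 2
  sailor softly: 2
  … (3 more repeated)
11 duplicate windows → 40 − 11 = 29 distinct.

29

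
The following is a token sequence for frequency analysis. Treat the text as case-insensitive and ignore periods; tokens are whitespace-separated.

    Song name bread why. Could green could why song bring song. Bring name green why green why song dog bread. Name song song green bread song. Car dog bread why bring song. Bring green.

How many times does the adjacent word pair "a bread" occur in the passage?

Scanning the 33 overlapping bigram windows for "a bread":
  (none found)

0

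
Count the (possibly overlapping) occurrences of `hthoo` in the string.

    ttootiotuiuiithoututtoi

0

Sliding a length-5 window over the 23 characters (19 positions):
  (no match at any position)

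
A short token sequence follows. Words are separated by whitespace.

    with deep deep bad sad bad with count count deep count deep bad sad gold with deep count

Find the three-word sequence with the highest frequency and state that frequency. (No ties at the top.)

"deep bad sad", 2 times

Trigram frequencies (highest first):
  deep bad sad: 2
  with deep deep: 1
  deep deep bad: 1
  bad sad bad: 1
  sad bad with: 1
  bad with count: 1
  … (9 more, each ≤ 1)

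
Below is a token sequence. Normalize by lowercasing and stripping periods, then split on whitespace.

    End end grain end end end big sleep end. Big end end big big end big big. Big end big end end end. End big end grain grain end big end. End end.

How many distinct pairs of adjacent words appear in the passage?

33 tokens → 32 bigram windows in total.
Repeated bigrams (each contributes count−1 duplicates):
  end end: 9
  end big: 7
  big end: 6
  big big: 3
  end grain: 2
  grain end: 2
23 duplicate windows → 32 − 23 = 9 distinct.

9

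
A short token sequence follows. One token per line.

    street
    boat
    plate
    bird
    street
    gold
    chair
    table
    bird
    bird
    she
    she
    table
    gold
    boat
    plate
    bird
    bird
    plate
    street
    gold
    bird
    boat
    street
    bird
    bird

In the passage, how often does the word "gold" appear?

3

Scanning the 26 tokens for "gold":
  position 6: gold
  position 14: gold
  position 21: gold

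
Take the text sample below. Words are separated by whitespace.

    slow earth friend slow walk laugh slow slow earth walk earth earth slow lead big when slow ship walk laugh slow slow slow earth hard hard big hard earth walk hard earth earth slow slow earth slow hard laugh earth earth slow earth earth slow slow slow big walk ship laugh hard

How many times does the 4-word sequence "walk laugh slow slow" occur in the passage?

2

Scanning the 49 overlapping 4-gram windows for "walk laugh slow slow":
  position 5–8: walk laugh slow slow
  position 19–22: walk laugh slow slow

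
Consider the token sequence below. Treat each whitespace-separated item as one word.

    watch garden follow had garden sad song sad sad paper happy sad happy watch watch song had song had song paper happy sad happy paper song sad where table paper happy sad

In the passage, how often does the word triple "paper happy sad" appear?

Scanning the 30 overlapping trigram windows for "paper happy sad":
  position 10–12: paper happy sad
  position 21–23: paper happy sad
  position 30–32: paper happy sad

3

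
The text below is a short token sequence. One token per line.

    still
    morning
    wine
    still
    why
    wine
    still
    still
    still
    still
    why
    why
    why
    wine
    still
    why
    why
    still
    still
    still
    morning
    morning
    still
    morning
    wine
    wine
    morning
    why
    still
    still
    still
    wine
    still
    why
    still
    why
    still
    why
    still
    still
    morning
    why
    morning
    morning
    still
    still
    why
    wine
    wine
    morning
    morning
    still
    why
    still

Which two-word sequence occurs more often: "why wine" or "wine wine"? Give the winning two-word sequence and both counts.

"why wine": 3 occurrences
"wine wine": 2 occurrences

"why wine" (3 vs 2)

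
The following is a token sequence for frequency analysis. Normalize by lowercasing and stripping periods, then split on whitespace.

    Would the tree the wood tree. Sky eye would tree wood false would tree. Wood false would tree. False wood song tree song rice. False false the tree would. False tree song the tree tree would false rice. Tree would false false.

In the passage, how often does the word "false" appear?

Scanning the 42 tokens for "false":
  position 12: false
  position 16: false
  position 19: false
  position 25: false
  position 26: false
  position 30: false
  position 37: false
  position 41: false
  position 42: false

9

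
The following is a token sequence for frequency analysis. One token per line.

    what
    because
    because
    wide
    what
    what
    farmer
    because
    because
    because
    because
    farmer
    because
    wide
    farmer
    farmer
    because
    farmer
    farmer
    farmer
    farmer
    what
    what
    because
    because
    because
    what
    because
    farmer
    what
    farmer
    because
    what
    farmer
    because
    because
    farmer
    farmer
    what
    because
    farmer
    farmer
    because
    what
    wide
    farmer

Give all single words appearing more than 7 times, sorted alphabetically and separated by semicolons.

because; farmer; what

Unigram counts meeting the condition (more than 7 times):
  because: 17
  farmer: 16
  what: 10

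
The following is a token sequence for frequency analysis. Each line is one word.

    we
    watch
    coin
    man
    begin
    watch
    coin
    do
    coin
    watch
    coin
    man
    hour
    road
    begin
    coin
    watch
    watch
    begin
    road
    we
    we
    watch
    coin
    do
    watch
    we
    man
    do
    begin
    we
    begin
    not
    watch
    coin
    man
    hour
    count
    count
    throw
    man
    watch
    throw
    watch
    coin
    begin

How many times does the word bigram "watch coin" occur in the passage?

6

Scanning the 45 overlapping bigram windows for "watch coin":
  position 2–3: watch coin
  position 6–7: watch coin
  position 10–11: watch coin
  position 23–24: watch coin
  position 34–35: watch coin
  position 44–45: watch coin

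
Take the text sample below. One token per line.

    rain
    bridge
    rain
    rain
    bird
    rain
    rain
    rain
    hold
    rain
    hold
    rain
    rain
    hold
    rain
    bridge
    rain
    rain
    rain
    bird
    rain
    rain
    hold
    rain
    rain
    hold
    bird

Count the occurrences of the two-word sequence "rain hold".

5

Scanning the 26 overlapping bigram windows for "rain hold":
  position 8–9: rain hold
  position 10–11: rain hold
  position 13–14: rain hold
  position 22–23: rain hold
  position 25–26: rain hold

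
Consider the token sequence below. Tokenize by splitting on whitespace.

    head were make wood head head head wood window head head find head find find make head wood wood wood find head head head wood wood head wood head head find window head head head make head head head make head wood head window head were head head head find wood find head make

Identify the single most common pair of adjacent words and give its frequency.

"head head", 12 times

Bigram frequencies (highest first):
  head head: 12
  head wood: 5
  wood head: 4
  head find: 4
  window head: 3
  find head: 3
  … (14 more, each ≤ 3)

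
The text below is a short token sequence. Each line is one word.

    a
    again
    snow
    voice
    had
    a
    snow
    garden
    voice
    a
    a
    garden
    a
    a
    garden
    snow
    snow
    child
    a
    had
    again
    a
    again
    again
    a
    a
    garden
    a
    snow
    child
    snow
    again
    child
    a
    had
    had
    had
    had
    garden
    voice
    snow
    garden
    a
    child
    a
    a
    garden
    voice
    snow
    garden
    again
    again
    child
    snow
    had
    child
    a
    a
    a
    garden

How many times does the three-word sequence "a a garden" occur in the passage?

Scanning the 58 overlapping trigram windows for "a a garden":
  position 10–12: a a garden
  position 13–15: a a garden
  position 25–27: a a garden
  position 45–47: a a garden
  position 58–60: a a garden

5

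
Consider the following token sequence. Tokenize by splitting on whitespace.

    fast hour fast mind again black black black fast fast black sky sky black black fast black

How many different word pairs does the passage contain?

12

17 tokens → 16 bigram windows in total.
Repeated bigrams (each contributes count−1 duplicates):
  black black: 3
  black fast: 2
  fast black: 2
4 duplicate windows → 16 − 4 = 12 distinct.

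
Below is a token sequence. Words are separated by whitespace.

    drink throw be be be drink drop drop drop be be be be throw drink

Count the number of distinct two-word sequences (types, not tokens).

9

15 tokens → 14 bigram windows in total.
Repeated bigrams (each contributes count−1 duplicates):
  be be: 5
  drop drop: 2
5 duplicate windows → 14 − 5 = 9 distinct.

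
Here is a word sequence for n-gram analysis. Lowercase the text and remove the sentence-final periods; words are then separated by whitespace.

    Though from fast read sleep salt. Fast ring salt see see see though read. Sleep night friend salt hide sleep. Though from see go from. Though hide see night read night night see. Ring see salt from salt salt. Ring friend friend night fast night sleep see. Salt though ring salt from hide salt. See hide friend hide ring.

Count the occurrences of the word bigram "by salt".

Scanning the 58 overlapping bigram windows for "by salt":
  (none found)

0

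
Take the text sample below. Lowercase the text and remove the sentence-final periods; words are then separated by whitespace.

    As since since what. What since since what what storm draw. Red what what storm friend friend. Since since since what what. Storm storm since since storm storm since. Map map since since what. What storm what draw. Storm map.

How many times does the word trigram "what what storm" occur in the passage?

4

Scanning the 38 overlapping trigram windows for "what what storm":
  position 8–10: what what storm
  position 13–15: what what storm
  position 21–23: what what storm
  position 34–36: what what storm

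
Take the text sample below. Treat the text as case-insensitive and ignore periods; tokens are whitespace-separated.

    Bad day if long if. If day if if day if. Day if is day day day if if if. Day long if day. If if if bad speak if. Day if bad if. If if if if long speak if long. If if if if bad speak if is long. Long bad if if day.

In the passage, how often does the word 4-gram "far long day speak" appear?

0

Scanning the 53 overlapping 4-gram windows for "far long day speak":
  (none found)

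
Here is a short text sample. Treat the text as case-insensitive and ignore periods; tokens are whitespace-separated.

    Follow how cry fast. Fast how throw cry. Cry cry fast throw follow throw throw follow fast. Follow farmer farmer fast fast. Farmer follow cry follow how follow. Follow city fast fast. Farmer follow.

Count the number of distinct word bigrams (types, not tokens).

25

34 tokens → 33 bigram windows in total.
Repeated bigrams (each contributes count−1 duplicates):
  fast fast: 3
  cry cry: 2
  cry fast: 2
  farmer follow: 2
  fast farmer: 2
  follow how: 2
  throw follow: 2
8 duplicate windows → 33 − 8 = 25 distinct.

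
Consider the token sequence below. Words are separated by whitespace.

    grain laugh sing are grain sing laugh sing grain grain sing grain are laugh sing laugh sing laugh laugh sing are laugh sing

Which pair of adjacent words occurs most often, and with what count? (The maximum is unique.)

"laugh sing", 6 times

Bigram frequencies (highest first):
  laugh sing: 6
  sing laugh: 3
  sing are: 2
  grain sing: 2
  sing grain: 2
  are laugh: 2
  … (5 more, each ≤ 1)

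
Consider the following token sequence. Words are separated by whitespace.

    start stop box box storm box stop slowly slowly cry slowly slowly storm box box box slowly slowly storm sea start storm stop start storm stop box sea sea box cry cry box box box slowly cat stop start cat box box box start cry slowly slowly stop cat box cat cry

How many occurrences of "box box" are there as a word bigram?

7

Scanning the 51 overlapping bigram windows for "box box":
  position 3–4: box box
  position 14–15: box box
  position 15–16: box box
  position 33–34: box box
  position 34–35: box box
  position 41–42: box box
  position 42–43: box box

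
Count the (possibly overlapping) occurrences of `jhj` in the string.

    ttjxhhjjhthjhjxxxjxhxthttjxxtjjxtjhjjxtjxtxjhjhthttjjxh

3

Sliding a length-3 window over the 55 characters (53 positions):
  position 12–14: jhj
  position 34–36: jhj
  position 44–46: jhj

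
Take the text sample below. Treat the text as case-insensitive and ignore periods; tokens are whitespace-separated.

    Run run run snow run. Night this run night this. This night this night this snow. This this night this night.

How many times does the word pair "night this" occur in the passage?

Scanning the 20 overlapping bigram windows for "night this":
  position 6–7: night this
  position 9–10: night this
  position 12–13: night this
  position 14–15: night this
  position 19–20: night this

5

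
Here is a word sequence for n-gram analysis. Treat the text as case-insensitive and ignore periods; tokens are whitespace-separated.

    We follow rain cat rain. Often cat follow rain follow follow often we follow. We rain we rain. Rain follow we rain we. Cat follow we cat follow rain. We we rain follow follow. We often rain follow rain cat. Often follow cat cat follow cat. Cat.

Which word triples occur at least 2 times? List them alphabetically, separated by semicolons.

Trigram counts meeting the condition (at least 2 times):
  cat follow rain: 2
  follow cat cat: 2
  follow rain cat: 2
  follow we rain: 2
  rain follow follow: 2
  we cat follow: 2
  we rain we: 2

cat follow rain; follow cat cat; follow rain cat; follow we rain; rain follow follow; we cat follow; we rain we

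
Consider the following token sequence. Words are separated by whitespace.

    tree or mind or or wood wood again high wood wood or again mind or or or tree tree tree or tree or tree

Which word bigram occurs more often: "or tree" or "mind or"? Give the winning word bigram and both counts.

"or tree" (3 vs 2)

"or tree": 3 occurrences
"mind or": 2 occurrences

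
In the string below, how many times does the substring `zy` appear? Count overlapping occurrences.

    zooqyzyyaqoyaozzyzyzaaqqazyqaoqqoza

Sliding a length-2 window over the 35 characters (34 positions):
  position 6–7: zy
  position 16–17: zy
  position 18–19: zy
  position 26–27: zy

4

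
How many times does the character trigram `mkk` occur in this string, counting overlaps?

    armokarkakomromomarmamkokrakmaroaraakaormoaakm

0

Sliding a length-3 window over the 46 characters (44 positions):
  (no match at any position)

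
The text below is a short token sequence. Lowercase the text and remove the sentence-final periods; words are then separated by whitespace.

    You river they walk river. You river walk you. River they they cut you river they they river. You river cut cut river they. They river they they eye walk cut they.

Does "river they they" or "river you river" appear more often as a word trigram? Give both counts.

"river they they" (4 vs 2)

"river they they": 4 occurrences
"river you river": 2 occurrences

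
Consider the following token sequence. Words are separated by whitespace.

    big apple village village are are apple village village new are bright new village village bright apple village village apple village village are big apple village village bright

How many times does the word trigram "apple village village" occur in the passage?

Scanning the 26 overlapping trigram windows for "apple village village":
  position 2–4: apple village village
  position 7–9: apple village village
  position 17–19: apple village village
  position 20–22: apple village village
  position 25–27: apple village village

5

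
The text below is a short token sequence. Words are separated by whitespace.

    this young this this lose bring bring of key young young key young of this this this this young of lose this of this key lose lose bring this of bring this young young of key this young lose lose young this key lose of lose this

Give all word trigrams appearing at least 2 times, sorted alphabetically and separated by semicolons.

of lose this; this key lose; this this this

Trigram counts meeting the condition (at least 2 times):
  of lose this: 2
  this key lose: 2
  this this this: 2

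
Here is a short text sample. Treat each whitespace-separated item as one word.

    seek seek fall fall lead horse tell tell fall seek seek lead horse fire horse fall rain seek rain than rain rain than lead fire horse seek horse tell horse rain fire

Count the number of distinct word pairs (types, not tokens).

32 tokens → 31 bigram windows in total.
Repeated bigrams (each contributes count−1 duplicates):
  fire horse: 2
  horse tell: 2
  lead horse: 2
  rain than: 2
  seek seek: 2
5 duplicate windows → 31 − 5 = 26 distinct.

26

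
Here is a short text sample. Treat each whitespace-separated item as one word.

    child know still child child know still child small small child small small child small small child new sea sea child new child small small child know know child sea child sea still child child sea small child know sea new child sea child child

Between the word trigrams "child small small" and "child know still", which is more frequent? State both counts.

"child small small": 4 occurrences
"child know still": 2 occurrences

"child small small" (4 vs 2)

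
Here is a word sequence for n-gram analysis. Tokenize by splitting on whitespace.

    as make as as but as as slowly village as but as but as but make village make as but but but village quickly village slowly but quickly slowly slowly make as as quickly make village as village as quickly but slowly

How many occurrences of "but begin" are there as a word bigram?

Scanning the 41 overlapping bigram windows for "but begin":
  (none found)

0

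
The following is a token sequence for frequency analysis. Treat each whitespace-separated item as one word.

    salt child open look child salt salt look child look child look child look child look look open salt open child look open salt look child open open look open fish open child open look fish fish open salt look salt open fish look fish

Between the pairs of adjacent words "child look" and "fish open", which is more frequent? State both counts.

"child look": 5 occurrences
"fish open": 2 occurrences

"child look" (5 vs 2)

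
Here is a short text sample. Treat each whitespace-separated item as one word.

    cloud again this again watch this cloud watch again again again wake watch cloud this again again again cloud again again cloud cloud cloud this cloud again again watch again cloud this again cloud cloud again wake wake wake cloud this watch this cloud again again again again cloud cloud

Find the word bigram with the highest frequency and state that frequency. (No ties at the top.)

Bigram frequencies (highest first):
  again again: 9
  cloud again: 5
  again cloud: 5
  cloud this: 4
  cloud cloud: 4
  this again: 3
  … (12 more, each ≤ 3)

"again again", 9 times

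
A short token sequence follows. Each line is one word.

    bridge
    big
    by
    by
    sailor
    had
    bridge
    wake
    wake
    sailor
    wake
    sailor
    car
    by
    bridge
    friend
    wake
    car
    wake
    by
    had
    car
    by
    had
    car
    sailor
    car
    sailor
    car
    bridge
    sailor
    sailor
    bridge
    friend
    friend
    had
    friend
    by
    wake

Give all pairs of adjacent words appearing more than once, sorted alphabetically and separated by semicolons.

Bigram counts meeting the condition (more than once):
  bridge friend: 2
  by had: 2
  car by: 2
  car sailor: 2
  had car: 2
  sailor car: 3
  wake sailor: 2

bridge friend; by had; car by; car sailor; had car; sailor car; wake sailor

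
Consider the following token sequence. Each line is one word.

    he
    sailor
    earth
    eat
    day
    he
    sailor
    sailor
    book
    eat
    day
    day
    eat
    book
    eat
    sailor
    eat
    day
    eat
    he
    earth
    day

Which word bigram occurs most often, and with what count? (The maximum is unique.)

"eat day", 3 times

Bigram frequencies (highest first):
  eat day: 3
  he sailor: 2
  book eat: 2
  day eat: 2
  sailor earth: 1
  earth eat: 1
  … (10 more, each ≤ 1)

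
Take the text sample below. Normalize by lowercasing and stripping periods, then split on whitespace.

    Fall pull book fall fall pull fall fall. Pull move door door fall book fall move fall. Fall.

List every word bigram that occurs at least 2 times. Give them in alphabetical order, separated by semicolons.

book fall; fall fall; fall pull

Bigram counts meeting the condition (at least 2 times):
  book fall: 2
  fall fall: 3
  fall pull: 3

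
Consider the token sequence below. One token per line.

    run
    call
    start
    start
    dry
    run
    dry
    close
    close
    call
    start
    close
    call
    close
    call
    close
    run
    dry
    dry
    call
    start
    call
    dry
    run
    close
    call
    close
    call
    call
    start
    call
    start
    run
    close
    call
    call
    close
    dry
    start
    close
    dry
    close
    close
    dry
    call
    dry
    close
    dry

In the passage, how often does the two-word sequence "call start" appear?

Scanning the 47 overlapping bigram windows for "call start":
  position 2–3: call start
  position 10–11: call start
  position 20–21: call start
  position 29–30: call start
  position 31–32: call start

5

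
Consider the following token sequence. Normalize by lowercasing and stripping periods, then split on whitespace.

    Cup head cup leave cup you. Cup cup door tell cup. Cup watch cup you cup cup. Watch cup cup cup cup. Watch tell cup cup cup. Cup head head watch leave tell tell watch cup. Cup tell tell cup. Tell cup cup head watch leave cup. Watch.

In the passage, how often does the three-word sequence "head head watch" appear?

1

Scanning the 46 overlapping trigram windows for "head head watch":
  position 29–31: head head watch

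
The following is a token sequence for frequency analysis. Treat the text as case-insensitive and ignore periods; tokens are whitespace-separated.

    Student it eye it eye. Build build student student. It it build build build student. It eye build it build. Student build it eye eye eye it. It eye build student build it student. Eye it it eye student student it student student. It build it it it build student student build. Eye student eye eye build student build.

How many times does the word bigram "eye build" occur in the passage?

4

Scanning the 58 overlapping bigram windows for "eye build":
  position 5–6: eye build
  position 17–18: eye build
  position 29–30: eye build
  position 56–57: eye build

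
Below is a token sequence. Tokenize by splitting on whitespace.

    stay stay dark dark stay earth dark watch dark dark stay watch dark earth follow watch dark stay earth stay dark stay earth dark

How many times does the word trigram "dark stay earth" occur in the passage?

3

Scanning the 22 overlapping trigram windows for "dark stay earth":
  position 4–6: dark stay earth
  position 17–19: dark stay earth
  position 21–23: dark stay earth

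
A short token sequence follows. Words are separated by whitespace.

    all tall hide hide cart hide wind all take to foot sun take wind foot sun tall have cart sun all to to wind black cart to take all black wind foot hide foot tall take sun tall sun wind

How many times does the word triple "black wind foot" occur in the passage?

Scanning the 38 overlapping trigram windows for "black wind foot":
  position 30–32: black wind foot

1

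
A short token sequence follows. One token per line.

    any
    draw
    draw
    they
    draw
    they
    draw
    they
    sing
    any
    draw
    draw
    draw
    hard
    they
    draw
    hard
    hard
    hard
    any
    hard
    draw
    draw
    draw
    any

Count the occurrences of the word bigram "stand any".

0

Scanning the 24 overlapping bigram windows for "stand any":
  (none found)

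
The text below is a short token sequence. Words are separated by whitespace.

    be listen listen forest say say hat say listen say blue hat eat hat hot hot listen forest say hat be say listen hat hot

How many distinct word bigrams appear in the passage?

25 tokens → 24 bigram windows in total.
Repeated bigrams (each contributes count−1 duplicates):
  forest say: 2
  hat hot: 2
  listen forest: 2
  say hat: 2
  say listen: 2
5 duplicate windows → 24 − 5 = 19 distinct.

19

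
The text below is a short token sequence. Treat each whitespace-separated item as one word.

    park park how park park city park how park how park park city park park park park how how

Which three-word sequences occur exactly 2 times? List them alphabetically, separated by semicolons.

how park park; park city park; park park city; park park how; park park park

Trigram counts meeting the condition (exactly 2 times):
  how park park: 2
  park city park: 2
  park park city: 2
  park park how: 2
  park park park: 2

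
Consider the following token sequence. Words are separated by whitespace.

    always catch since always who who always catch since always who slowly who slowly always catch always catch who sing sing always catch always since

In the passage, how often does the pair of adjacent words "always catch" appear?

Scanning the 24 overlapping bigram windows for "always catch":
  position 1–2: always catch
  position 7–8: always catch
  position 15–16: always catch
  position 17–18: always catch
  position 22–23: always catch

5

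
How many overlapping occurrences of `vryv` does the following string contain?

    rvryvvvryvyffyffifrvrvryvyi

Sliding a length-4 window over the 27 characters (24 positions):
  position 2–5: vryv
  position 7–10: vryv
  position 22–25: vryv

3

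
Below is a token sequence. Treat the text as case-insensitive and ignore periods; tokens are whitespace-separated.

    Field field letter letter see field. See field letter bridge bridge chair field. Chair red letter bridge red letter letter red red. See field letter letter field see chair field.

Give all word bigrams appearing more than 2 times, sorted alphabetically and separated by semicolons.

field letter; letter letter; see field

Bigram counts meeting the condition (more than 2 times):
  field letter: 3
  letter letter: 3
  see field: 3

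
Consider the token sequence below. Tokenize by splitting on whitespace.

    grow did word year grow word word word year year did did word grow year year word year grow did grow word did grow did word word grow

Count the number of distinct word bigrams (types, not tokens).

14

28 tokens → 27 bigram windows in total.
Repeated bigrams (each contributes count−1 duplicates):
  did word: 3
  grow did: 3
  word word: 3
  word year: 3
  did grow: 2
  grow word: 2
  word grow: 2
  year grow: 2
  … (1 more repeated)
13 duplicate windows → 27 − 13 = 14 distinct.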